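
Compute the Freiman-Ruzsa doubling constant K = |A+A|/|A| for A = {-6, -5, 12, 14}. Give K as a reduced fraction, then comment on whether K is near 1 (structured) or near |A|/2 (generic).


|A| = 4.
Compute A + A by enumerating all 16 pairs.
A + A = {-12, -11, -10, 6, 7, 8, 9, 24, 26, 28}, so |A + A| = 10.
K = |A + A| / |A| = 10/4 = 5/2 ≈ 2.5000.
Reference: AP of size 4 gives K = 7/4 ≈ 1.7500; a fully generic set of size 4 gives K ≈ 2.5000.

|A| = 4, |A + A| = 10, K = 10/4 = 5/2.


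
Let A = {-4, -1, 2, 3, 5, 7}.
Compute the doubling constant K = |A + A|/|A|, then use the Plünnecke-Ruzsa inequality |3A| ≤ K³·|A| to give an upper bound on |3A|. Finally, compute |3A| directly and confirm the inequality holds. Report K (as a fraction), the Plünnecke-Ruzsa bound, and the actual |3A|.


|A| = 6.
Step 1: Compute A + A by enumerating all 36 pairs.
A + A = {-8, -5, -2, -1, 1, 2, 3, 4, 5, 6, 7, 8, 9, 10, 12, 14}, so |A + A| = 16.
Step 2: Doubling constant K = |A + A|/|A| = 16/6 = 16/6 ≈ 2.6667.
Step 3: Plünnecke-Ruzsa gives |3A| ≤ K³·|A| = (2.6667)³ · 6 ≈ 113.7778.
Step 4: Compute 3A = A + A + A directly by enumerating all triples (a,b,c) ∈ A³; |3A| = 27.
Step 5: Check 27 ≤ 113.7778? Yes ✓.

K = 16/6, Plünnecke-Ruzsa bound K³|A| ≈ 113.7778, |3A| = 27, inequality holds.


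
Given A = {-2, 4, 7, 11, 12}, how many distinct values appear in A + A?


A + A = {a + a' : a, a' ∈ A}; |A| = 5.
General bounds: 2|A| - 1 ≤ |A + A| ≤ |A|(|A|+1)/2, i.e. 9 ≤ |A + A| ≤ 15.
Lower bound 2|A|-1 is attained iff A is an arithmetic progression.
Enumerate sums a + a' for a ≤ a' (symmetric, so this suffices):
a = -2: -2+-2=-4, -2+4=2, -2+7=5, -2+11=9, -2+12=10
a = 4: 4+4=8, 4+7=11, 4+11=15, 4+12=16
a = 7: 7+7=14, 7+11=18, 7+12=19
a = 11: 11+11=22, 11+12=23
a = 12: 12+12=24
Distinct sums: {-4, 2, 5, 8, 9, 10, 11, 14, 15, 16, 18, 19, 22, 23, 24}
|A + A| = 15

|A + A| = 15


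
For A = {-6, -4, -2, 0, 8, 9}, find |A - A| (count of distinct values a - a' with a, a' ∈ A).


A - A = {a - a' : a, a' ∈ A}; |A| = 6.
Bounds: 2|A|-1 ≤ |A - A| ≤ |A|² - |A| + 1, i.e. 11 ≤ |A - A| ≤ 31.
Note: 0 ∈ A - A always (from a - a). The set is symmetric: if d ∈ A - A then -d ∈ A - A.
Enumerate nonzero differences d = a - a' with a > a' (then include -d):
Positive differences: {1, 2, 4, 6, 8, 9, 10, 11, 12, 13, 14, 15}
Full difference set: {0} ∪ (positive diffs) ∪ (negative diffs).
|A - A| = 1 + 2·12 = 25 (matches direct enumeration: 25).

|A - A| = 25


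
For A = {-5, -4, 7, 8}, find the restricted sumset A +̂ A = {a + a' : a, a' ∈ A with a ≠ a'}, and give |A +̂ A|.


Restricted sumset: A +̂ A = {a + a' : a ∈ A, a' ∈ A, a ≠ a'}.
Equivalently, take A + A and drop any sum 2a that is achievable ONLY as a + a for a ∈ A (i.e. sums representable only with equal summands).
Enumerate pairs (a, a') with a < a' (symmetric, so each unordered pair gives one sum; this covers all a ≠ a'):
  -5 + -4 = -9
  -5 + 7 = 2
  -5 + 8 = 3
  -4 + 7 = 3
  -4 + 8 = 4
  7 + 8 = 15
Collected distinct sums: {-9, 2, 3, 4, 15}
|A +̂ A| = 5
(Reference bound: |A +̂ A| ≥ 2|A| - 3 for |A| ≥ 2, with |A| = 4 giving ≥ 5.)

|A +̂ A| = 5


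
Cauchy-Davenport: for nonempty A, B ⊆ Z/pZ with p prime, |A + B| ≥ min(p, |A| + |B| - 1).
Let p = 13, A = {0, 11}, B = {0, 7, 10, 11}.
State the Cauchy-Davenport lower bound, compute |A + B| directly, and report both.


Cauchy-Davenport: |A + B| ≥ min(p, |A| + |B| - 1) for A, B nonempty in Z/pZ.
|A| = 2, |B| = 4, p = 13.
CD lower bound = min(13, 2 + 4 - 1) = min(13, 5) = 5.
Compute A + B mod 13 directly:
a = 0: 0+0=0, 0+7=7, 0+10=10, 0+11=11
a = 11: 11+0=11, 11+7=5, 11+10=8, 11+11=9
A + B = {0, 5, 7, 8, 9, 10, 11}, so |A + B| = 7.
Verify: 7 ≥ 5? Yes ✓.

CD lower bound = 5, actual |A + B| = 7.


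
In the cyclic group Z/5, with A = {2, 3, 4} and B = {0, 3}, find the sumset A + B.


Work in Z/5Z: reduce every sum a + b modulo 5.
Enumerate all 6 pairs:
a = 2: 2+0=2, 2+3=0
a = 3: 3+0=3, 3+3=1
a = 4: 4+0=4, 4+3=2
Distinct residues collected: {0, 1, 2, 3, 4}
|A + B| = 5 (out of 5 total residues).

A + B = {0, 1, 2, 3, 4}


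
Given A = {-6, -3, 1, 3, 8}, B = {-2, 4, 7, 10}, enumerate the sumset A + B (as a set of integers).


A + B = {a + b : a ∈ A, b ∈ B}.
Enumerate all |A|·|B| = 5·4 = 20 pairs (a, b) and collect distinct sums.
a = -6: -6+-2=-8, -6+4=-2, -6+7=1, -6+10=4
a = -3: -3+-2=-5, -3+4=1, -3+7=4, -3+10=7
a = 1: 1+-2=-1, 1+4=5, 1+7=8, 1+10=11
a = 3: 3+-2=1, 3+4=7, 3+7=10, 3+10=13
a = 8: 8+-2=6, 8+4=12, 8+7=15, 8+10=18
Collecting distinct sums: A + B = {-8, -5, -2, -1, 1, 4, 5, 6, 7, 8, 10, 11, 12, 13, 15, 18}
|A + B| = 16

A + B = {-8, -5, -2, -1, 1, 4, 5, 6, 7, 8, 10, 11, 12, 13, 15, 18}


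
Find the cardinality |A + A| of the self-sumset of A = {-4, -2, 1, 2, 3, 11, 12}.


A + A = {a + a' : a, a' ∈ A}; |A| = 7.
General bounds: 2|A| - 1 ≤ |A + A| ≤ |A|(|A|+1)/2, i.e. 13 ≤ |A + A| ≤ 28.
Lower bound 2|A|-1 is attained iff A is an arithmetic progression.
Enumerate sums a + a' for a ≤ a' (symmetric, so this suffices):
a = -4: -4+-4=-8, -4+-2=-6, -4+1=-3, -4+2=-2, -4+3=-1, -4+11=7, -4+12=8
a = -2: -2+-2=-4, -2+1=-1, -2+2=0, -2+3=1, -2+11=9, -2+12=10
a = 1: 1+1=2, 1+2=3, 1+3=4, 1+11=12, 1+12=13
a = 2: 2+2=4, 2+3=5, 2+11=13, 2+12=14
a = 3: 3+3=6, 3+11=14, 3+12=15
a = 11: 11+11=22, 11+12=23
a = 12: 12+12=24
Distinct sums: {-8, -6, -4, -3, -2, -1, 0, 1, 2, 3, 4, 5, 6, 7, 8, 9, 10, 12, 13, 14, 15, 22, 23, 24}
|A + A| = 24

|A + A| = 24


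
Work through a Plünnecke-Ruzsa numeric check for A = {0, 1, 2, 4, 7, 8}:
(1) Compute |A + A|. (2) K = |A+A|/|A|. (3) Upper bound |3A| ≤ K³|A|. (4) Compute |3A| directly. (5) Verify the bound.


|A| = 6.
Step 1: Compute A + A by enumerating all 36 pairs.
A + A = {0, 1, 2, 3, 4, 5, 6, 7, 8, 9, 10, 11, 12, 14, 15, 16}, so |A + A| = 16.
Step 2: Doubling constant K = |A + A|/|A| = 16/6 = 16/6 ≈ 2.6667.
Step 3: Plünnecke-Ruzsa gives |3A| ≤ K³·|A| = (2.6667)³ · 6 ≈ 113.7778.
Step 4: Compute 3A = A + A + A directly by enumerating all triples (a,b,c) ∈ A³; |3A| = 25.
Step 5: Check 25 ≤ 113.7778? Yes ✓.

K = 16/6, Plünnecke-Ruzsa bound K³|A| ≈ 113.7778, |3A| = 25, inequality holds.


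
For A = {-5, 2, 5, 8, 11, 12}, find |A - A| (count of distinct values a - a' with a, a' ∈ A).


A - A = {a - a' : a, a' ∈ A}; |A| = 6.
Bounds: 2|A|-1 ≤ |A - A| ≤ |A|² - |A| + 1, i.e. 11 ≤ |A - A| ≤ 31.
Note: 0 ∈ A - A always (from a - a). The set is symmetric: if d ∈ A - A then -d ∈ A - A.
Enumerate nonzero differences d = a - a' with a > a' (then include -d):
Positive differences: {1, 3, 4, 6, 7, 9, 10, 13, 16, 17}
Full difference set: {0} ∪ (positive diffs) ∪ (negative diffs).
|A - A| = 1 + 2·10 = 21 (matches direct enumeration: 21).

|A - A| = 21


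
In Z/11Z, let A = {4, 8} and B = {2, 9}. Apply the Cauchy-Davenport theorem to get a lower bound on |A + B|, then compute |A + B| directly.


Cauchy-Davenport: |A + B| ≥ min(p, |A| + |B| - 1) for A, B nonempty in Z/pZ.
|A| = 2, |B| = 2, p = 11.
CD lower bound = min(11, 2 + 2 - 1) = min(11, 3) = 3.
Compute A + B mod 11 directly:
a = 4: 4+2=6, 4+9=2
a = 8: 8+2=10, 8+9=6
A + B = {2, 6, 10}, so |A + B| = 3.
Verify: 3 ≥ 3? Yes ✓.

CD lower bound = 3, actual |A + B| = 3.


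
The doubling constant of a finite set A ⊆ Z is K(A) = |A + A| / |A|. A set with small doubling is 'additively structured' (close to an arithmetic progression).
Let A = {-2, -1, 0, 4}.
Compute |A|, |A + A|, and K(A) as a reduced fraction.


|A| = 4.
Compute A + A by enumerating all 16 pairs.
A + A = {-4, -3, -2, -1, 0, 2, 3, 4, 8}, so |A + A| = 9.
K = |A + A| / |A| = 9/4 (already in lowest terms) ≈ 2.2500.
Reference: AP of size 4 gives K = 7/4 ≈ 1.7500; a fully generic set of size 4 gives K ≈ 2.5000.

|A| = 4, |A + A| = 9, K = 9/4.


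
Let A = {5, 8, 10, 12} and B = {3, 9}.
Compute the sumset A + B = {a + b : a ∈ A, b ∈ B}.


A + B = {a + b : a ∈ A, b ∈ B}.
Enumerate all |A|·|B| = 4·2 = 8 pairs (a, b) and collect distinct sums.
a = 5: 5+3=8, 5+9=14
a = 8: 8+3=11, 8+9=17
a = 10: 10+3=13, 10+9=19
a = 12: 12+3=15, 12+9=21
Collecting distinct sums: A + B = {8, 11, 13, 14, 15, 17, 19, 21}
|A + B| = 8

A + B = {8, 11, 13, 14, 15, 17, 19, 21}


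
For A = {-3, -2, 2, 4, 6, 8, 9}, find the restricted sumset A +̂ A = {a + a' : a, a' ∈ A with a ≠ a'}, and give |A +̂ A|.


Restricted sumset: A +̂ A = {a + a' : a ∈ A, a' ∈ A, a ≠ a'}.
Equivalently, take A + A and drop any sum 2a that is achievable ONLY as a + a for a ∈ A (i.e. sums representable only with equal summands).
Enumerate pairs (a, a') with a < a' (symmetric, so each unordered pair gives one sum; this covers all a ≠ a'):
  -3 + -2 = -5
  -3 + 2 = -1
  -3 + 4 = 1
  -3 + 6 = 3
  -3 + 8 = 5
  -3 + 9 = 6
  -2 + 2 = 0
  -2 + 4 = 2
  -2 + 6 = 4
  -2 + 8 = 6
  -2 + 9 = 7
  2 + 4 = 6
  2 + 6 = 8
  2 + 8 = 10
  2 + 9 = 11
  4 + 6 = 10
  4 + 8 = 12
  4 + 9 = 13
  6 + 8 = 14
  6 + 9 = 15
  8 + 9 = 17
Collected distinct sums: {-5, -1, 0, 1, 2, 3, 4, 5, 6, 7, 8, 10, 11, 12, 13, 14, 15, 17}
|A +̂ A| = 18
(Reference bound: |A +̂ A| ≥ 2|A| - 3 for |A| ≥ 2, with |A| = 7 giving ≥ 11.)

|A +̂ A| = 18


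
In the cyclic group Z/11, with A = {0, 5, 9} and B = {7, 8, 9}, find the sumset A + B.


Work in Z/11Z: reduce every sum a + b modulo 11.
Enumerate all 9 pairs:
a = 0: 0+7=7, 0+8=8, 0+9=9
a = 5: 5+7=1, 5+8=2, 5+9=3
a = 9: 9+7=5, 9+8=6, 9+9=7
Distinct residues collected: {1, 2, 3, 5, 6, 7, 8, 9}
|A + B| = 8 (out of 11 total residues).

A + B = {1, 2, 3, 5, 6, 7, 8, 9}


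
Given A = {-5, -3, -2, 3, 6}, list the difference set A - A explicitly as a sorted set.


A - A = {a - a' : a, a' ∈ A}.
Compute a - a' for each ordered pair (a, a'):
a = -5: -5--5=0, -5--3=-2, -5--2=-3, -5-3=-8, -5-6=-11
a = -3: -3--5=2, -3--3=0, -3--2=-1, -3-3=-6, -3-6=-9
a = -2: -2--5=3, -2--3=1, -2--2=0, -2-3=-5, -2-6=-8
a = 3: 3--5=8, 3--3=6, 3--2=5, 3-3=0, 3-6=-3
a = 6: 6--5=11, 6--3=9, 6--2=8, 6-3=3, 6-6=0
Collecting distinct values (and noting 0 appears from a-a):
A - A = {-11, -9, -8, -6, -5, -3, -2, -1, 0, 1, 2, 3, 5, 6, 8, 9, 11}
|A - A| = 17

A - A = {-11, -9, -8, -6, -5, -3, -2, -1, 0, 1, 2, 3, 5, 6, 8, 9, 11}


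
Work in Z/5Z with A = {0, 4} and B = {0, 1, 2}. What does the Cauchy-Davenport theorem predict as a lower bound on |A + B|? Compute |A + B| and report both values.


Cauchy-Davenport: |A + B| ≥ min(p, |A| + |B| - 1) for A, B nonempty in Z/pZ.
|A| = 2, |B| = 3, p = 5.
CD lower bound = min(5, 2 + 3 - 1) = min(5, 4) = 4.
Compute A + B mod 5 directly:
a = 0: 0+0=0, 0+1=1, 0+2=2
a = 4: 4+0=4, 4+1=0, 4+2=1
A + B = {0, 1, 2, 4}, so |A + B| = 4.
Verify: 4 ≥ 4? Yes ✓.

CD lower bound = 4, actual |A + B| = 4.


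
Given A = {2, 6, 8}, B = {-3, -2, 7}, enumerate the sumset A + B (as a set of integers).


A + B = {a + b : a ∈ A, b ∈ B}.
Enumerate all |A|·|B| = 3·3 = 9 pairs (a, b) and collect distinct sums.
a = 2: 2+-3=-1, 2+-2=0, 2+7=9
a = 6: 6+-3=3, 6+-2=4, 6+7=13
a = 8: 8+-3=5, 8+-2=6, 8+7=15
Collecting distinct sums: A + B = {-1, 0, 3, 4, 5, 6, 9, 13, 15}
|A + B| = 9

A + B = {-1, 0, 3, 4, 5, 6, 9, 13, 15}


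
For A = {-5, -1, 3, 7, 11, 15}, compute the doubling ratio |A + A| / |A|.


|A| = 6.
Compute A + A by enumerating all 36 pairs.
A + A = {-10, -6, -2, 2, 6, 10, 14, 18, 22, 26, 30}, so |A + A| = 11.
K = |A + A| / |A| = 11/6 (already in lowest terms) ≈ 1.8333.
Reference: AP of size 6 gives K = 11/6 ≈ 1.8333; a fully generic set of size 6 gives K ≈ 3.5000.

|A| = 6, |A + A| = 11, K = 11/6.


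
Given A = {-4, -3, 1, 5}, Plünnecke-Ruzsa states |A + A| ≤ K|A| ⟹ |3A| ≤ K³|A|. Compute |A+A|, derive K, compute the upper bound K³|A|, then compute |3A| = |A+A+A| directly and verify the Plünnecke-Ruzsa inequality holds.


|A| = 4.
Step 1: Compute A + A by enumerating all 16 pairs.
A + A = {-8, -7, -6, -3, -2, 1, 2, 6, 10}, so |A + A| = 9.
Step 2: Doubling constant K = |A + A|/|A| = 9/4 = 9/4 ≈ 2.2500.
Step 3: Plünnecke-Ruzsa gives |3A| ≤ K³·|A| = (2.2500)³ · 4 ≈ 45.5625.
Step 4: Compute 3A = A + A + A directly by enumerating all triples (a,b,c) ∈ A³; |3A| = 16.
Step 5: Check 16 ≤ 45.5625? Yes ✓.

K = 9/4, Plünnecke-Ruzsa bound K³|A| ≈ 45.5625, |3A| = 16, inequality holds.


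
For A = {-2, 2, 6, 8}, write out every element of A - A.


A - A = {a - a' : a, a' ∈ A}.
Compute a - a' for each ordered pair (a, a'):
a = -2: -2--2=0, -2-2=-4, -2-6=-8, -2-8=-10
a = 2: 2--2=4, 2-2=0, 2-6=-4, 2-8=-6
a = 6: 6--2=8, 6-2=4, 6-6=0, 6-8=-2
a = 8: 8--2=10, 8-2=6, 8-6=2, 8-8=0
Collecting distinct values (and noting 0 appears from a-a):
A - A = {-10, -8, -6, -4, -2, 0, 2, 4, 6, 8, 10}
|A - A| = 11

A - A = {-10, -8, -6, -4, -2, 0, 2, 4, 6, 8, 10}


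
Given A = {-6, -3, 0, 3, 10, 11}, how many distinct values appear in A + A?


A + A = {a + a' : a, a' ∈ A}; |A| = 6.
General bounds: 2|A| - 1 ≤ |A + A| ≤ |A|(|A|+1)/2, i.e. 11 ≤ |A + A| ≤ 21.
Lower bound 2|A|-1 is attained iff A is an arithmetic progression.
Enumerate sums a + a' for a ≤ a' (symmetric, so this suffices):
a = -6: -6+-6=-12, -6+-3=-9, -6+0=-6, -6+3=-3, -6+10=4, -6+11=5
a = -3: -3+-3=-6, -3+0=-3, -3+3=0, -3+10=7, -3+11=8
a = 0: 0+0=0, 0+3=3, 0+10=10, 0+11=11
a = 3: 3+3=6, 3+10=13, 3+11=14
a = 10: 10+10=20, 10+11=21
a = 11: 11+11=22
Distinct sums: {-12, -9, -6, -3, 0, 3, 4, 5, 6, 7, 8, 10, 11, 13, 14, 20, 21, 22}
|A + A| = 18

|A + A| = 18


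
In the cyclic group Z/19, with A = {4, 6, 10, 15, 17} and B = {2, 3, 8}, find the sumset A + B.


Work in Z/19Z: reduce every sum a + b modulo 19.
Enumerate all 15 pairs:
a = 4: 4+2=6, 4+3=7, 4+8=12
a = 6: 6+2=8, 6+3=9, 6+8=14
a = 10: 10+2=12, 10+3=13, 10+8=18
a = 15: 15+2=17, 15+3=18, 15+8=4
a = 17: 17+2=0, 17+3=1, 17+8=6
Distinct residues collected: {0, 1, 4, 6, 7, 8, 9, 12, 13, 14, 17, 18}
|A + B| = 12 (out of 19 total residues).

A + B = {0, 1, 4, 6, 7, 8, 9, 12, 13, 14, 17, 18}


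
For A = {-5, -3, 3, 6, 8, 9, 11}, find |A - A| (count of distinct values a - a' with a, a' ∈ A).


A - A = {a - a' : a, a' ∈ A}; |A| = 7.
Bounds: 2|A|-1 ≤ |A - A| ≤ |A|² - |A| + 1, i.e. 13 ≤ |A - A| ≤ 43.
Note: 0 ∈ A - A always (from a - a). The set is symmetric: if d ∈ A - A then -d ∈ A - A.
Enumerate nonzero differences d = a - a' with a > a' (then include -d):
Positive differences: {1, 2, 3, 5, 6, 8, 9, 11, 12, 13, 14, 16}
Full difference set: {0} ∪ (positive diffs) ∪ (negative diffs).
|A - A| = 1 + 2·12 = 25 (matches direct enumeration: 25).

|A - A| = 25


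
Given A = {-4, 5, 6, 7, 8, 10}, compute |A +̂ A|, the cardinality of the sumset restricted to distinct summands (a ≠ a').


Restricted sumset: A +̂ A = {a + a' : a ∈ A, a' ∈ A, a ≠ a'}.
Equivalently, take A + A and drop any sum 2a that is achievable ONLY as a + a for a ∈ A (i.e. sums representable only with equal summands).
Enumerate pairs (a, a') with a < a' (symmetric, so each unordered pair gives one sum; this covers all a ≠ a'):
  -4 + 5 = 1
  -4 + 6 = 2
  -4 + 7 = 3
  -4 + 8 = 4
  -4 + 10 = 6
  5 + 6 = 11
  5 + 7 = 12
  5 + 8 = 13
  5 + 10 = 15
  6 + 7 = 13
  6 + 8 = 14
  6 + 10 = 16
  7 + 8 = 15
  7 + 10 = 17
  8 + 10 = 18
Collected distinct sums: {1, 2, 3, 4, 6, 11, 12, 13, 14, 15, 16, 17, 18}
|A +̂ A| = 13
(Reference bound: |A +̂ A| ≥ 2|A| - 3 for |A| ≥ 2, with |A| = 6 giving ≥ 9.)

|A +̂ A| = 13


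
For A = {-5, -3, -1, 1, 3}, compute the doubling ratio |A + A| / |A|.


|A| = 5.
Compute A + A by enumerating all 25 pairs.
A + A = {-10, -8, -6, -4, -2, 0, 2, 4, 6}, so |A + A| = 9.
K = |A + A| / |A| = 9/5 (already in lowest terms) ≈ 1.8000.
Reference: AP of size 5 gives K = 9/5 ≈ 1.8000; a fully generic set of size 5 gives K ≈ 3.0000.

|A| = 5, |A + A| = 9, K = 9/5.


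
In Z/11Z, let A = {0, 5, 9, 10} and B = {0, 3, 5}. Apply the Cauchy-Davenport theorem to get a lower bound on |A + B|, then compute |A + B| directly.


Cauchy-Davenport: |A + B| ≥ min(p, |A| + |B| - 1) for A, B nonempty in Z/pZ.
|A| = 4, |B| = 3, p = 11.
CD lower bound = min(11, 4 + 3 - 1) = min(11, 6) = 6.
Compute A + B mod 11 directly:
a = 0: 0+0=0, 0+3=3, 0+5=5
a = 5: 5+0=5, 5+3=8, 5+5=10
a = 9: 9+0=9, 9+3=1, 9+5=3
a = 10: 10+0=10, 10+3=2, 10+5=4
A + B = {0, 1, 2, 3, 4, 5, 8, 9, 10}, so |A + B| = 9.
Verify: 9 ≥ 6? Yes ✓.

CD lower bound = 6, actual |A + B| = 9.


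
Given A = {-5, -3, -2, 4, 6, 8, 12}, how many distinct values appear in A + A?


A + A = {a + a' : a, a' ∈ A}; |A| = 7.
General bounds: 2|A| - 1 ≤ |A + A| ≤ |A|(|A|+1)/2, i.e. 13 ≤ |A + A| ≤ 28.
Lower bound 2|A|-1 is attained iff A is an arithmetic progression.
Enumerate sums a + a' for a ≤ a' (symmetric, so this suffices):
a = -5: -5+-5=-10, -5+-3=-8, -5+-2=-7, -5+4=-1, -5+6=1, -5+8=3, -5+12=7
a = -3: -3+-3=-6, -3+-2=-5, -3+4=1, -3+6=3, -3+8=5, -3+12=9
a = -2: -2+-2=-4, -2+4=2, -2+6=4, -2+8=6, -2+12=10
a = 4: 4+4=8, 4+6=10, 4+8=12, 4+12=16
a = 6: 6+6=12, 6+8=14, 6+12=18
a = 8: 8+8=16, 8+12=20
a = 12: 12+12=24
Distinct sums: {-10, -8, -7, -6, -5, -4, -1, 1, 2, 3, 4, 5, 6, 7, 8, 9, 10, 12, 14, 16, 18, 20, 24}
|A + A| = 23

|A + A| = 23


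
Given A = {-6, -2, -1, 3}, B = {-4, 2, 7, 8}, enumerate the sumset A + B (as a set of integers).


A + B = {a + b : a ∈ A, b ∈ B}.
Enumerate all |A|·|B| = 4·4 = 16 pairs (a, b) and collect distinct sums.
a = -6: -6+-4=-10, -6+2=-4, -6+7=1, -6+8=2
a = -2: -2+-4=-6, -2+2=0, -2+7=5, -2+8=6
a = -1: -1+-4=-5, -1+2=1, -1+7=6, -1+8=7
a = 3: 3+-4=-1, 3+2=5, 3+7=10, 3+8=11
Collecting distinct sums: A + B = {-10, -6, -5, -4, -1, 0, 1, 2, 5, 6, 7, 10, 11}
|A + B| = 13

A + B = {-10, -6, -5, -4, -1, 0, 1, 2, 5, 6, 7, 10, 11}


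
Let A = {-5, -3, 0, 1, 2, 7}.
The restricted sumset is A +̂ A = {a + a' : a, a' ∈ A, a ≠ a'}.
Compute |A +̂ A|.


Restricted sumset: A +̂ A = {a + a' : a ∈ A, a' ∈ A, a ≠ a'}.
Equivalently, take A + A and drop any sum 2a that is achievable ONLY as a + a for a ∈ A (i.e. sums representable only with equal summands).
Enumerate pairs (a, a') with a < a' (symmetric, so each unordered pair gives one sum; this covers all a ≠ a'):
  -5 + -3 = -8
  -5 + 0 = -5
  -5 + 1 = -4
  -5 + 2 = -3
  -5 + 7 = 2
  -3 + 0 = -3
  -3 + 1 = -2
  -3 + 2 = -1
  -3 + 7 = 4
  0 + 1 = 1
  0 + 2 = 2
  0 + 7 = 7
  1 + 2 = 3
  1 + 7 = 8
  2 + 7 = 9
Collected distinct sums: {-8, -5, -4, -3, -2, -1, 1, 2, 3, 4, 7, 8, 9}
|A +̂ A| = 13
(Reference bound: |A +̂ A| ≥ 2|A| - 3 for |A| ≥ 2, with |A| = 6 giving ≥ 9.)

|A +̂ A| = 13


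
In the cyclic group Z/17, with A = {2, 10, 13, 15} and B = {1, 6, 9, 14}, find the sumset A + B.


Work in Z/17Z: reduce every sum a + b modulo 17.
Enumerate all 16 pairs:
a = 2: 2+1=3, 2+6=8, 2+9=11, 2+14=16
a = 10: 10+1=11, 10+6=16, 10+9=2, 10+14=7
a = 13: 13+1=14, 13+6=2, 13+9=5, 13+14=10
a = 15: 15+1=16, 15+6=4, 15+9=7, 15+14=12
Distinct residues collected: {2, 3, 4, 5, 7, 8, 10, 11, 12, 14, 16}
|A + B| = 11 (out of 17 total residues).

A + B = {2, 3, 4, 5, 7, 8, 10, 11, 12, 14, 16}


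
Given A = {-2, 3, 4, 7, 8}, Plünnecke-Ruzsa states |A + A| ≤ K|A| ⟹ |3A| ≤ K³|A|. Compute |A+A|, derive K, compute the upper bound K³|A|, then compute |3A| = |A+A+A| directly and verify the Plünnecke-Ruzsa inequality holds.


|A| = 5.
Step 1: Compute A + A by enumerating all 25 pairs.
A + A = {-4, 1, 2, 5, 6, 7, 8, 10, 11, 12, 14, 15, 16}, so |A + A| = 13.
Step 2: Doubling constant K = |A + A|/|A| = 13/5 = 13/5 ≈ 2.6000.
Step 3: Plünnecke-Ruzsa gives |3A| ≤ K³·|A| = (2.6000)³ · 5 ≈ 87.8800.
Step 4: Compute 3A = A + A + A directly by enumerating all triples (a,b,c) ∈ A³; |3A| = 24.
Step 5: Check 24 ≤ 87.8800? Yes ✓.

K = 13/5, Plünnecke-Ruzsa bound K³|A| ≈ 87.8800, |3A| = 24, inequality holds.


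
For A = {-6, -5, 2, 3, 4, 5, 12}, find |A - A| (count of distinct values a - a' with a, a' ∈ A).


A - A = {a - a' : a, a' ∈ A}; |A| = 7.
Bounds: 2|A|-1 ≤ |A - A| ≤ |A|² - |A| + 1, i.e. 13 ≤ |A - A| ≤ 43.
Note: 0 ∈ A - A always (from a - a). The set is symmetric: if d ∈ A - A then -d ∈ A - A.
Enumerate nonzero differences d = a - a' with a > a' (then include -d):
Positive differences: {1, 2, 3, 7, 8, 9, 10, 11, 17, 18}
Full difference set: {0} ∪ (positive diffs) ∪ (negative diffs).
|A - A| = 1 + 2·10 = 21 (matches direct enumeration: 21).

|A - A| = 21


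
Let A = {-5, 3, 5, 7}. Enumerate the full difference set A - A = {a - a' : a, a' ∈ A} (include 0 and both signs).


A - A = {a - a' : a, a' ∈ A}.
Compute a - a' for each ordered pair (a, a'):
a = -5: -5--5=0, -5-3=-8, -5-5=-10, -5-7=-12
a = 3: 3--5=8, 3-3=0, 3-5=-2, 3-7=-4
a = 5: 5--5=10, 5-3=2, 5-5=0, 5-7=-2
a = 7: 7--5=12, 7-3=4, 7-5=2, 7-7=0
Collecting distinct values (and noting 0 appears from a-a):
A - A = {-12, -10, -8, -4, -2, 0, 2, 4, 8, 10, 12}
|A - A| = 11

A - A = {-12, -10, -8, -4, -2, 0, 2, 4, 8, 10, 12}


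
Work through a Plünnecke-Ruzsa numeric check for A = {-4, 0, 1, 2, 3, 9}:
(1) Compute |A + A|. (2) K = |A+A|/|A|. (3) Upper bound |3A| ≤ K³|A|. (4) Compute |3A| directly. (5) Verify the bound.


|A| = 6.
Step 1: Compute A + A by enumerating all 36 pairs.
A + A = {-8, -4, -3, -2, -1, 0, 1, 2, 3, 4, 5, 6, 9, 10, 11, 12, 18}, so |A + A| = 17.
Step 2: Doubling constant K = |A + A|/|A| = 17/6 = 17/6 ≈ 2.8333.
Step 3: Plünnecke-Ruzsa gives |3A| ≤ K³·|A| = (2.8333)³ · 6 ≈ 136.4722.
Step 4: Compute 3A = A + A + A directly by enumerating all triples (a,b,c) ∈ A³; |3A| = 30.
Step 5: Check 30 ≤ 136.4722? Yes ✓.

K = 17/6, Plünnecke-Ruzsa bound K³|A| ≈ 136.4722, |3A| = 30, inequality holds.


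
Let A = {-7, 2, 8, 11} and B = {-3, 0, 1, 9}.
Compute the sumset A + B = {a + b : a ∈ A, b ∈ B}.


A + B = {a + b : a ∈ A, b ∈ B}.
Enumerate all |A|·|B| = 4·4 = 16 pairs (a, b) and collect distinct sums.
a = -7: -7+-3=-10, -7+0=-7, -7+1=-6, -7+9=2
a = 2: 2+-3=-1, 2+0=2, 2+1=3, 2+9=11
a = 8: 8+-3=5, 8+0=8, 8+1=9, 8+9=17
a = 11: 11+-3=8, 11+0=11, 11+1=12, 11+9=20
Collecting distinct sums: A + B = {-10, -7, -6, -1, 2, 3, 5, 8, 9, 11, 12, 17, 20}
|A + B| = 13

A + B = {-10, -7, -6, -1, 2, 3, 5, 8, 9, 11, 12, 17, 20}


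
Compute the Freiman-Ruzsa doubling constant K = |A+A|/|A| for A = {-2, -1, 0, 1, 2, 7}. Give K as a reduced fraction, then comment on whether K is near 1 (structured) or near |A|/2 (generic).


|A| = 6.
Compute A + A by enumerating all 36 pairs.
A + A = {-4, -3, -2, -1, 0, 1, 2, 3, 4, 5, 6, 7, 8, 9, 14}, so |A + A| = 15.
K = |A + A| / |A| = 15/6 = 5/2 ≈ 2.5000.
Reference: AP of size 6 gives K = 11/6 ≈ 1.8333; a fully generic set of size 6 gives K ≈ 3.5000.

|A| = 6, |A + A| = 15, K = 15/6 = 5/2.


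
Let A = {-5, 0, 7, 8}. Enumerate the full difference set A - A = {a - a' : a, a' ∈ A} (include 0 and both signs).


A - A = {a - a' : a, a' ∈ A}.
Compute a - a' for each ordered pair (a, a'):
a = -5: -5--5=0, -5-0=-5, -5-7=-12, -5-8=-13
a = 0: 0--5=5, 0-0=0, 0-7=-7, 0-8=-8
a = 7: 7--5=12, 7-0=7, 7-7=0, 7-8=-1
a = 8: 8--5=13, 8-0=8, 8-7=1, 8-8=0
Collecting distinct values (and noting 0 appears from a-a):
A - A = {-13, -12, -8, -7, -5, -1, 0, 1, 5, 7, 8, 12, 13}
|A - A| = 13

A - A = {-13, -12, -8, -7, -5, -1, 0, 1, 5, 7, 8, 12, 13}


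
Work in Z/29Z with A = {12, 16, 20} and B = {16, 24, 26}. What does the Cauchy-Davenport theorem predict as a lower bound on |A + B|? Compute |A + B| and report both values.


Cauchy-Davenport: |A + B| ≥ min(p, |A| + |B| - 1) for A, B nonempty in Z/pZ.
|A| = 3, |B| = 3, p = 29.
CD lower bound = min(29, 3 + 3 - 1) = min(29, 5) = 5.
Compute A + B mod 29 directly:
a = 12: 12+16=28, 12+24=7, 12+26=9
a = 16: 16+16=3, 16+24=11, 16+26=13
a = 20: 20+16=7, 20+24=15, 20+26=17
A + B = {3, 7, 9, 11, 13, 15, 17, 28}, so |A + B| = 8.
Verify: 8 ≥ 5? Yes ✓.

CD lower bound = 5, actual |A + B| = 8.


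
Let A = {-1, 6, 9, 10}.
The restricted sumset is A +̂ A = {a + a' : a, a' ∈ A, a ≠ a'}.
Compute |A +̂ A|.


Restricted sumset: A +̂ A = {a + a' : a ∈ A, a' ∈ A, a ≠ a'}.
Equivalently, take A + A and drop any sum 2a that is achievable ONLY as a + a for a ∈ A (i.e. sums representable only with equal summands).
Enumerate pairs (a, a') with a < a' (symmetric, so each unordered pair gives one sum; this covers all a ≠ a'):
  -1 + 6 = 5
  -1 + 9 = 8
  -1 + 10 = 9
  6 + 9 = 15
  6 + 10 = 16
  9 + 10 = 19
Collected distinct sums: {5, 8, 9, 15, 16, 19}
|A +̂ A| = 6
(Reference bound: |A +̂ A| ≥ 2|A| - 3 for |A| ≥ 2, with |A| = 4 giving ≥ 5.)

|A +̂ A| = 6


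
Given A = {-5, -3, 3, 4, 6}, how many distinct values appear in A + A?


A + A = {a + a' : a, a' ∈ A}; |A| = 5.
General bounds: 2|A| - 1 ≤ |A + A| ≤ |A|(|A|+1)/2, i.e. 9 ≤ |A + A| ≤ 15.
Lower bound 2|A|-1 is attained iff A is an arithmetic progression.
Enumerate sums a + a' for a ≤ a' (symmetric, so this suffices):
a = -5: -5+-5=-10, -5+-3=-8, -5+3=-2, -5+4=-1, -5+6=1
a = -3: -3+-3=-6, -3+3=0, -3+4=1, -3+6=3
a = 3: 3+3=6, 3+4=7, 3+6=9
a = 4: 4+4=8, 4+6=10
a = 6: 6+6=12
Distinct sums: {-10, -8, -6, -2, -1, 0, 1, 3, 6, 7, 8, 9, 10, 12}
|A + A| = 14

|A + A| = 14


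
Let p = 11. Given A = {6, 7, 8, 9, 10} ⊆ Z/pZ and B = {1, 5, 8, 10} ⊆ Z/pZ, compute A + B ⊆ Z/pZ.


Work in Z/11Z: reduce every sum a + b modulo 11.
Enumerate all 20 pairs:
a = 6: 6+1=7, 6+5=0, 6+8=3, 6+10=5
a = 7: 7+1=8, 7+5=1, 7+8=4, 7+10=6
a = 8: 8+1=9, 8+5=2, 8+8=5, 8+10=7
a = 9: 9+1=10, 9+5=3, 9+8=6, 9+10=8
a = 10: 10+1=0, 10+5=4, 10+8=7, 10+10=9
Distinct residues collected: {0, 1, 2, 3, 4, 5, 6, 7, 8, 9, 10}
|A + B| = 11 (out of 11 total residues).

A + B = {0, 1, 2, 3, 4, 5, 6, 7, 8, 9, 10}


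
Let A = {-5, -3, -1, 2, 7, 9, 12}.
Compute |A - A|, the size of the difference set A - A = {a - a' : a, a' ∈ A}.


A - A = {a - a' : a, a' ∈ A}; |A| = 7.
Bounds: 2|A|-1 ≤ |A - A| ≤ |A|² - |A| + 1, i.e. 13 ≤ |A - A| ≤ 43.
Note: 0 ∈ A - A always (from a - a). The set is symmetric: if d ∈ A - A then -d ∈ A - A.
Enumerate nonzero differences d = a - a' with a > a' (then include -d):
Positive differences: {2, 3, 4, 5, 7, 8, 10, 12, 13, 14, 15, 17}
Full difference set: {0} ∪ (positive diffs) ∪ (negative diffs).
|A - A| = 1 + 2·12 = 25 (matches direct enumeration: 25).

|A - A| = 25


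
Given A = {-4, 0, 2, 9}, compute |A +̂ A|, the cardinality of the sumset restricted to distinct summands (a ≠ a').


Restricted sumset: A +̂ A = {a + a' : a ∈ A, a' ∈ A, a ≠ a'}.
Equivalently, take A + A and drop any sum 2a that is achievable ONLY as a + a for a ∈ A (i.e. sums representable only with equal summands).
Enumerate pairs (a, a') with a < a' (symmetric, so each unordered pair gives one sum; this covers all a ≠ a'):
  -4 + 0 = -4
  -4 + 2 = -2
  -4 + 9 = 5
  0 + 2 = 2
  0 + 9 = 9
  2 + 9 = 11
Collected distinct sums: {-4, -2, 2, 5, 9, 11}
|A +̂ A| = 6
(Reference bound: |A +̂ A| ≥ 2|A| - 3 for |A| ≥ 2, with |A| = 4 giving ≥ 5.)

|A +̂ A| = 6


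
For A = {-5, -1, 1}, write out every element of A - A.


A - A = {a - a' : a, a' ∈ A}.
Compute a - a' for each ordered pair (a, a'):
a = -5: -5--5=0, -5--1=-4, -5-1=-6
a = -1: -1--5=4, -1--1=0, -1-1=-2
a = 1: 1--5=6, 1--1=2, 1-1=0
Collecting distinct values (and noting 0 appears from a-a):
A - A = {-6, -4, -2, 0, 2, 4, 6}
|A - A| = 7

A - A = {-6, -4, -2, 0, 2, 4, 6}


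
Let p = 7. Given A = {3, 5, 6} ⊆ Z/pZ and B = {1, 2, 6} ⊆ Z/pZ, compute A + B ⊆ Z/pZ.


Work in Z/7Z: reduce every sum a + b modulo 7.
Enumerate all 9 pairs:
a = 3: 3+1=4, 3+2=5, 3+6=2
a = 5: 5+1=6, 5+2=0, 5+6=4
a = 6: 6+1=0, 6+2=1, 6+6=5
Distinct residues collected: {0, 1, 2, 4, 5, 6}
|A + B| = 6 (out of 7 total residues).

A + B = {0, 1, 2, 4, 5, 6}


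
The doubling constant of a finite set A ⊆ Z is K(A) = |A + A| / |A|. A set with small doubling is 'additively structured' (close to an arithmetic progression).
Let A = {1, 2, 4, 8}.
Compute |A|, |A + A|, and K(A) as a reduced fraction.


|A| = 4.
Compute A + A by enumerating all 16 pairs.
A + A = {2, 3, 4, 5, 6, 8, 9, 10, 12, 16}, so |A + A| = 10.
K = |A + A| / |A| = 10/4 = 5/2 ≈ 2.5000.
Reference: AP of size 4 gives K = 7/4 ≈ 1.7500; a fully generic set of size 4 gives K ≈ 2.5000.

|A| = 4, |A + A| = 10, K = 10/4 = 5/2.


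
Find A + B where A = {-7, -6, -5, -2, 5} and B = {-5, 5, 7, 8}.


A + B = {a + b : a ∈ A, b ∈ B}.
Enumerate all |A|·|B| = 5·4 = 20 pairs (a, b) and collect distinct sums.
a = -7: -7+-5=-12, -7+5=-2, -7+7=0, -7+8=1
a = -6: -6+-5=-11, -6+5=-1, -6+7=1, -6+8=2
a = -5: -5+-5=-10, -5+5=0, -5+7=2, -5+8=3
a = -2: -2+-5=-7, -2+5=3, -2+7=5, -2+8=6
a = 5: 5+-5=0, 5+5=10, 5+7=12, 5+8=13
Collecting distinct sums: A + B = {-12, -11, -10, -7, -2, -1, 0, 1, 2, 3, 5, 6, 10, 12, 13}
|A + B| = 15

A + B = {-12, -11, -10, -7, -2, -1, 0, 1, 2, 3, 5, 6, 10, 12, 13}


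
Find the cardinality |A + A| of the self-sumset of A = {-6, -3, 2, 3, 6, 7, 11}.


A + A = {a + a' : a, a' ∈ A}; |A| = 7.
General bounds: 2|A| - 1 ≤ |A + A| ≤ |A|(|A|+1)/2, i.e. 13 ≤ |A + A| ≤ 28.
Lower bound 2|A|-1 is attained iff A is an arithmetic progression.
Enumerate sums a + a' for a ≤ a' (symmetric, so this suffices):
a = -6: -6+-6=-12, -6+-3=-9, -6+2=-4, -6+3=-3, -6+6=0, -6+7=1, -6+11=5
a = -3: -3+-3=-6, -3+2=-1, -3+3=0, -3+6=3, -3+7=4, -3+11=8
a = 2: 2+2=4, 2+3=5, 2+6=8, 2+7=9, 2+11=13
a = 3: 3+3=6, 3+6=9, 3+7=10, 3+11=14
a = 6: 6+6=12, 6+7=13, 6+11=17
a = 7: 7+7=14, 7+11=18
a = 11: 11+11=22
Distinct sums: {-12, -9, -6, -4, -3, -1, 0, 1, 3, 4, 5, 6, 8, 9, 10, 12, 13, 14, 17, 18, 22}
|A + A| = 21

|A + A| = 21


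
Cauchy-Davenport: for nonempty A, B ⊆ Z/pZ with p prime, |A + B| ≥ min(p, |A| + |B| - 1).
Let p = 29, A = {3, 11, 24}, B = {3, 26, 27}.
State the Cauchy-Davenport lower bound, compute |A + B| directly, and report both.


Cauchy-Davenport: |A + B| ≥ min(p, |A| + |B| - 1) for A, B nonempty in Z/pZ.
|A| = 3, |B| = 3, p = 29.
CD lower bound = min(29, 3 + 3 - 1) = min(29, 5) = 5.
Compute A + B mod 29 directly:
a = 3: 3+3=6, 3+26=0, 3+27=1
a = 11: 11+3=14, 11+26=8, 11+27=9
a = 24: 24+3=27, 24+26=21, 24+27=22
A + B = {0, 1, 6, 8, 9, 14, 21, 22, 27}, so |A + B| = 9.
Verify: 9 ≥ 5? Yes ✓.

CD lower bound = 5, actual |A + B| = 9.


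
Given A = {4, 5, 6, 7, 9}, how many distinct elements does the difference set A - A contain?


A - A = {a - a' : a, a' ∈ A}; |A| = 5.
Bounds: 2|A|-1 ≤ |A - A| ≤ |A|² - |A| + 1, i.e. 9 ≤ |A - A| ≤ 21.
Note: 0 ∈ A - A always (from a - a). The set is symmetric: if d ∈ A - A then -d ∈ A - A.
Enumerate nonzero differences d = a - a' with a > a' (then include -d):
Positive differences: {1, 2, 3, 4, 5}
Full difference set: {0} ∪ (positive diffs) ∪ (negative diffs).
|A - A| = 1 + 2·5 = 11 (matches direct enumeration: 11).

|A - A| = 11


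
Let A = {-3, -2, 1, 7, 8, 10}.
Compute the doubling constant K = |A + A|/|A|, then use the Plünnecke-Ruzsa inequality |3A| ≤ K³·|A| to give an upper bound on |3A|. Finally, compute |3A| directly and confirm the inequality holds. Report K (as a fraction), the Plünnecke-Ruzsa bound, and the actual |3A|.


|A| = 6.
Step 1: Compute A + A by enumerating all 36 pairs.
A + A = {-6, -5, -4, -2, -1, 2, 4, 5, 6, 7, 8, 9, 11, 14, 15, 16, 17, 18, 20}, so |A + A| = 19.
Step 2: Doubling constant K = |A + A|/|A| = 19/6 = 19/6 ≈ 3.1667.
Step 3: Plünnecke-Ruzsa gives |3A| ≤ K³·|A| = (3.1667)³ · 6 ≈ 190.5278.
Step 4: Compute 3A = A + A + A directly by enumerating all triples (a,b,c) ∈ A³; |3A| = 37.
Step 5: Check 37 ≤ 190.5278? Yes ✓.

K = 19/6, Plünnecke-Ruzsa bound K³|A| ≈ 190.5278, |3A| = 37, inequality holds.


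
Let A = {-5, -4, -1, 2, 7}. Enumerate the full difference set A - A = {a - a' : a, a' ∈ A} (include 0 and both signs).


A - A = {a - a' : a, a' ∈ A}.
Compute a - a' for each ordered pair (a, a'):
a = -5: -5--5=0, -5--4=-1, -5--1=-4, -5-2=-7, -5-7=-12
a = -4: -4--5=1, -4--4=0, -4--1=-3, -4-2=-6, -4-7=-11
a = -1: -1--5=4, -1--4=3, -1--1=0, -1-2=-3, -1-7=-8
a = 2: 2--5=7, 2--4=6, 2--1=3, 2-2=0, 2-7=-5
a = 7: 7--5=12, 7--4=11, 7--1=8, 7-2=5, 7-7=0
Collecting distinct values (and noting 0 appears from a-a):
A - A = {-12, -11, -8, -7, -6, -5, -4, -3, -1, 0, 1, 3, 4, 5, 6, 7, 8, 11, 12}
|A - A| = 19

A - A = {-12, -11, -8, -7, -6, -5, -4, -3, -1, 0, 1, 3, 4, 5, 6, 7, 8, 11, 12}


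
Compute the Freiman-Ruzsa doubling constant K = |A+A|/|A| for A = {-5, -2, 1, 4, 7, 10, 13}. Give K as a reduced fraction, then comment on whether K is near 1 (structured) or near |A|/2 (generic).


|A| = 7.
Compute A + A by enumerating all 49 pairs.
A + A = {-10, -7, -4, -1, 2, 5, 8, 11, 14, 17, 20, 23, 26}, so |A + A| = 13.
K = |A + A| / |A| = 13/7 (already in lowest terms) ≈ 1.8571.
Reference: AP of size 7 gives K = 13/7 ≈ 1.8571; a fully generic set of size 7 gives K ≈ 4.0000.

|A| = 7, |A + A| = 13, K = 13/7.


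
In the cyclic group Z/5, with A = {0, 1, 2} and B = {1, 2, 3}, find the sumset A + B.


Work in Z/5Z: reduce every sum a + b modulo 5.
Enumerate all 9 pairs:
a = 0: 0+1=1, 0+2=2, 0+3=3
a = 1: 1+1=2, 1+2=3, 1+3=4
a = 2: 2+1=3, 2+2=4, 2+3=0
Distinct residues collected: {0, 1, 2, 3, 4}
|A + B| = 5 (out of 5 total residues).

A + B = {0, 1, 2, 3, 4}


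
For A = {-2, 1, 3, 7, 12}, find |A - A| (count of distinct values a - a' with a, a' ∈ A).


A - A = {a - a' : a, a' ∈ A}; |A| = 5.
Bounds: 2|A|-1 ≤ |A - A| ≤ |A|² - |A| + 1, i.e. 9 ≤ |A - A| ≤ 21.
Note: 0 ∈ A - A always (from a - a). The set is symmetric: if d ∈ A - A then -d ∈ A - A.
Enumerate nonzero differences d = a - a' with a > a' (then include -d):
Positive differences: {2, 3, 4, 5, 6, 9, 11, 14}
Full difference set: {0} ∪ (positive diffs) ∪ (negative diffs).
|A - A| = 1 + 2·8 = 17 (matches direct enumeration: 17).

|A - A| = 17


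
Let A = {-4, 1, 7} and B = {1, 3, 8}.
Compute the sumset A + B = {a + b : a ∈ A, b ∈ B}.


A + B = {a + b : a ∈ A, b ∈ B}.
Enumerate all |A|·|B| = 3·3 = 9 pairs (a, b) and collect distinct sums.
a = -4: -4+1=-3, -4+3=-1, -4+8=4
a = 1: 1+1=2, 1+3=4, 1+8=9
a = 7: 7+1=8, 7+3=10, 7+8=15
Collecting distinct sums: A + B = {-3, -1, 2, 4, 8, 9, 10, 15}
|A + B| = 8

A + B = {-3, -1, 2, 4, 8, 9, 10, 15}


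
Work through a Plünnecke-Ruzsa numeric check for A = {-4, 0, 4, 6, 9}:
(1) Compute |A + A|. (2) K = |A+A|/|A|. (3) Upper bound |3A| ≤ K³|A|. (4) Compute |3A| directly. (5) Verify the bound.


|A| = 5.
Step 1: Compute A + A by enumerating all 25 pairs.
A + A = {-8, -4, 0, 2, 4, 5, 6, 8, 9, 10, 12, 13, 15, 18}, so |A + A| = 14.
Step 2: Doubling constant K = |A + A|/|A| = 14/5 = 14/5 ≈ 2.8000.
Step 3: Plünnecke-Ruzsa gives |3A| ≤ K³·|A| = (2.8000)³ · 5 ≈ 109.7600.
Step 4: Compute 3A = A + A + A directly by enumerating all triples (a,b,c) ∈ A³; |3A| = 26.
Step 5: Check 26 ≤ 109.7600? Yes ✓.

K = 14/5, Plünnecke-Ruzsa bound K³|A| ≈ 109.7600, |3A| = 26, inequality holds.


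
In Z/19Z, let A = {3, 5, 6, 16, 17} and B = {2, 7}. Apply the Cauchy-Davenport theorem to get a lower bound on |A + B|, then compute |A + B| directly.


Cauchy-Davenport: |A + B| ≥ min(p, |A| + |B| - 1) for A, B nonempty in Z/pZ.
|A| = 5, |B| = 2, p = 19.
CD lower bound = min(19, 5 + 2 - 1) = min(19, 6) = 6.
Compute A + B mod 19 directly:
a = 3: 3+2=5, 3+7=10
a = 5: 5+2=7, 5+7=12
a = 6: 6+2=8, 6+7=13
a = 16: 16+2=18, 16+7=4
a = 17: 17+2=0, 17+7=5
A + B = {0, 4, 5, 7, 8, 10, 12, 13, 18}, so |A + B| = 9.
Verify: 9 ≥ 6? Yes ✓.

CD lower bound = 6, actual |A + B| = 9.


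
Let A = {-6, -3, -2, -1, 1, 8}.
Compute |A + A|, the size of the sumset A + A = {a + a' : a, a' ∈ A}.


A + A = {a + a' : a, a' ∈ A}; |A| = 6.
General bounds: 2|A| - 1 ≤ |A + A| ≤ |A|(|A|+1)/2, i.e. 11 ≤ |A + A| ≤ 21.
Lower bound 2|A|-1 is attained iff A is an arithmetic progression.
Enumerate sums a + a' for a ≤ a' (symmetric, so this suffices):
a = -6: -6+-6=-12, -6+-3=-9, -6+-2=-8, -6+-1=-7, -6+1=-5, -6+8=2
a = -3: -3+-3=-6, -3+-2=-5, -3+-1=-4, -3+1=-2, -3+8=5
a = -2: -2+-2=-4, -2+-1=-3, -2+1=-1, -2+8=6
a = -1: -1+-1=-2, -1+1=0, -1+8=7
a = 1: 1+1=2, 1+8=9
a = 8: 8+8=16
Distinct sums: {-12, -9, -8, -7, -6, -5, -4, -3, -2, -1, 0, 2, 5, 6, 7, 9, 16}
|A + A| = 17

|A + A| = 17


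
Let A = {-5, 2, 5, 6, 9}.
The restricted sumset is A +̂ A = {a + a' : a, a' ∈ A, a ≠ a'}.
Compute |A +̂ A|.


Restricted sumset: A +̂ A = {a + a' : a ∈ A, a' ∈ A, a ≠ a'}.
Equivalently, take A + A and drop any sum 2a that is achievable ONLY as a + a for a ∈ A (i.e. sums representable only with equal summands).
Enumerate pairs (a, a') with a < a' (symmetric, so each unordered pair gives one sum; this covers all a ≠ a'):
  -5 + 2 = -3
  -5 + 5 = 0
  -5 + 6 = 1
  -5 + 9 = 4
  2 + 5 = 7
  2 + 6 = 8
  2 + 9 = 11
  5 + 6 = 11
  5 + 9 = 14
  6 + 9 = 15
Collected distinct sums: {-3, 0, 1, 4, 7, 8, 11, 14, 15}
|A +̂ A| = 9
(Reference bound: |A +̂ A| ≥ 2|A| - 3 for |A| ≥ 2, with |A| = 5 giving ≥ 7.)

|A +̂ A| = 9


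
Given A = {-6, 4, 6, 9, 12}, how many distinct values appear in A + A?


A + A = {a + a' : a, a' ∈ A}; |A| = 5.
General bounds: 2|A| - 1 ≤ |A + A| ≤ |A|(|A|+1)/2, i.e. 9 ≤ |A + A| ≤ 15.
Lower bound 2|A|-1 is attained iff A is an arithmetic progression.
Enumerate sums a + a' for a ≤ a' (symmetric, so this suffices):
a = -6: -6+-6=-12, -6+4=-2, -6+6=0, -6+9=3, -6+12=6
a = 4: 4+4=8, 4+6=10, 4+9=13, 4+12=16
a = 6: 6+6=12, 6+9=15, 6+12=18
a = 9: 9+9=18, 9+12=21
a = 12: 12+12=24
Distinct sums: {-12, -2, 0, 3, 6, 8, 10, 12, 13, 15, 16, 18, 21, 24}
|A + A| = 14

|A + A| = 14


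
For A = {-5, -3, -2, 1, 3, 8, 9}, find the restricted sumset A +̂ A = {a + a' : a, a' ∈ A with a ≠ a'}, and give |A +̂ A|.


Restricted sumset: A +̂ A = {a + a' : a ∈ A, a' ∈ A, a ≠ a'}.
Equivalently, take A + A and drop any sum 2a that is achievable ONLY as a + a for a ∈ A (i.e. sums representable only with equal summands).
Enumerate pairs (a, a') with a < a' (symmetric, so each unordered pair gives one sum; this covers all a ≠ a'):
  -5 + -3 = -8
  -5 + -2 = -7
  -5 + 1 = -4
  -5 + 3 = -2
  -5 + 8 = 3
  -5 + 9 = 4
  -3 + -2 = -5
  -3 + 1 = -2
  -3 + 3 = 0
  -3 + 8 = 5
  -3 + 9 = 6
  -2 + 1 = -1
  -2 + 3 = 1
  -2 + 8 = 6
  -2 + 9 = 7
  1 + 3 = 4
  1 + 8 = 9
  1 + 9 = 10
  3 + 8 = 11
  3 + 9 = 12
  8 + 9 = 17
Collected distinct sums: {-8, -7, -5, -4, -2, -1, 0, 1, 3, 4, 5, 6, 7, 9, 10, 11, 12, 17}
|A +̂ A| = 18
(Reference bound: |A +̂ A| ≥ 2|A| - 3 for |A| ≥ 2, with |A| = 7 giving ≥ 11.)

|A +̂ A| = 18


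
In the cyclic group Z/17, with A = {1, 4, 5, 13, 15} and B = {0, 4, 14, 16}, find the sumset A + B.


Work in Z/17Z: reduce every sum a + b modulo 17.
Enumerate all 20 pairs:
a = 1: 1+0=1, 1+4=5, 1+14=15, 1+16=0
a = 4: 4+0=4, 4+4=8, 4+14=1, 4+16=3
a = 5: 5+0=5, 5+4=9, 5+14=2, 5+16=4
a = 13: 13+0=13, 13+4=0, 13+14=10, 13+16=12
a = 15: 15+0=15, 15+4=2, 15+14=12, 15+16=14
Distinct residues collected: {0, 1, 2, 3, 4, 5, 8, 9, 10, 12, 13, 14, 15}
|A + B| = 13 (out of 17 total residues).

A + B = {0, 1, 2, 3, 4, 5, 8, 9, 10, 12, 13, 14, 15}


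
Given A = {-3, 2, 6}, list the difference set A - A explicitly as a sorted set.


A - A = {a - a' : a, a' ∈ A}.
Compute a - a' for each ordered pair (a, a'):
a = -3: -3--3=0, -3-2=-5, -3-6=-9
a = 2: 2--3=5, 2-2=0, 2-6=-4
a = 6: 6--3=9, 6-2=4, 6-6=0
Collecting distinct values (and noting 0 appears from a-a):
A - A = {-9, -5, -4, 0, 4, 5, 9}
|A - A| = 7

A - A = {-9, -5, -4, 0, 4, 5, 9}


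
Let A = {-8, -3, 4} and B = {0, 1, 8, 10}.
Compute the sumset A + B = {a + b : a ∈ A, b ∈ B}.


A + B = {a + b : a ∈ A, b ∈ B}.
Enumerate all |A|·|B| = 3·4 = 12 pairs (a, b) and collect distinct sums.
a = -8: -8+0=-8, -8+1=-7, -8+8=0, -8+10=2
a = -3: -3+0=-3, -3+1=-2, -3+8=5, -3+10=7
a = 4: 4+0=4, 4+1=5, 4+8=12, 4+10=14
Collecting distinct sums: A + B = {-8, -7, -3, -2, 0, 2, 4, 5, 7, 12, 14}
|A + B| = 11

A + B = {-8, -7, -3, -2, 0, 2, 4, 5, 7, 12, 14}


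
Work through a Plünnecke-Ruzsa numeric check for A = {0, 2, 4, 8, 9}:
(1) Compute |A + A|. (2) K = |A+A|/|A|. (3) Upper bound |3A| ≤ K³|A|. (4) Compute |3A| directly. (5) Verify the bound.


|A| = 5.
Step 1: Compute A + A by enumerating all 25 pairs.
A + A = {0, 2, 4, 6, 8, 9, 10, 11, 12, 13, 16, 17, 18}, so |A + A| = 13.
Step 2: Doubling constant K = |A + A|/|A| = 13/5 = 13/5 ≈ 2.6000.
Step 3: Plünnecke-Ruzsa gives |3A| ≤ K³·|A| = (2.6000)³ · 5 ≈ 87.8800.
Step 4: Compute 3A = A + A + A directly by enumerating all triples (a,b,c) ∈ A³; |3A| = 23.
Step 5: Check 23 ≤ 87.8800? Yes ✓.

K = 13/5, Plünnecke-Ruzsa bound K³|A| ≈ 87.8800, |3A| = 23, inequality holds.
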